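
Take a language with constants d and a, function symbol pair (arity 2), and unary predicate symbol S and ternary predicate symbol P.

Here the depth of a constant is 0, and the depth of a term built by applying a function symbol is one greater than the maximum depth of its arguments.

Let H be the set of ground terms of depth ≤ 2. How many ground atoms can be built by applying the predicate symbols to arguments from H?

54910

First count ground terms of depth ≤ 2.
Let N_k count ground terms of depth at most k. Each non-constant term of depth ≤ k is some function symbol applied to depth-≤(k−1) arguments, giving N_k = 2 + N_{k-1}^2.
N_0 = 2
N_1 = 2 + 2^2 = 6
N_2 = 2 + 6^2 = 38
So |H| = 38.
Each predicate of arity r yields |H|^r ground atoms (one per choice of an r-tuple from H):
  S: 38;  P: 38^3 = 54872
Total ground atoms: 38 + 54872 = 54910.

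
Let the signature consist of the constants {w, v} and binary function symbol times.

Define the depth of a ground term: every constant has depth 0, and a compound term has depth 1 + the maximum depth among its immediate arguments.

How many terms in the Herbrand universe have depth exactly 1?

4

Count level by level. With function symbols times/2, the terms of depth ≤ k are the 2 constants together with each function applied to depth-≤(k−1) tuples, so N_k = 2 + N_{k-1}^2.
N_0 = 2
N_1 = 2 + 2^2 = 6
Terms of depth exactly 1: N_1 − N_0 = 6 − 2 = 4.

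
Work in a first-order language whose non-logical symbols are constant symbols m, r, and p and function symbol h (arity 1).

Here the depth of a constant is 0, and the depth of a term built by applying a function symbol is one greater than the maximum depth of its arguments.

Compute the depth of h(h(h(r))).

3

depth(h(r)) = 1 + depth(r) = 1 + 0 = 1
depth(h(h(r))) = 1 + depth(h(r)) = 1 + 1 = 2
depth(h(h(h(r)))) = 1 + depth(h(h(r))) = 1 + 2 = 3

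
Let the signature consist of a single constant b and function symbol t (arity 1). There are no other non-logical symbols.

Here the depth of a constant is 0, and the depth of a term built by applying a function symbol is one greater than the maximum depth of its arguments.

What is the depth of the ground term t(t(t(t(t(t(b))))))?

6

depth(t(b)) = 1 + depth(b) = 1 + 0 = 1
depth(t(t(b))) = 1 + depth(t(b)) = 1 + 1 = 2
depth(t(t(t(b)))) = 1 + depth(t(t(b))) = 1 + 2 = 3
depth(t(t(t(t(b))))) = 1 + depth(t(t(t(b)))) = 1 + 3 = 4
depth(t(t(t(t(t(b)))))) = 1 + depth(t(t(t(t(b))))) = 1 + 4 = 5
depth(t(t(t(t(t(t(b))))))) = 1 + depth(t(t(t(t(t(b)))))) = 1 + 5 = 6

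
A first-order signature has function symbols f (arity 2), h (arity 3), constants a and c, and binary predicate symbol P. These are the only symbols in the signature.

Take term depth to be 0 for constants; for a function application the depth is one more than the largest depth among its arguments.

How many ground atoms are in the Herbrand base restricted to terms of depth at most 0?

4

First count ground terms of depth ≤ 0.
Let N_k = |{terms of depth ≤ k}|. Then N_0 = 2 and N_k = 2 + N_{k-1}^2 + N_{k-1}^3 for k ≥ 1 (one summand per function symbol, arity giving the exponent).
N_0 = 2
Explicitly: a, c.
So |H| = 2.
A ground atom is a predicate applied to a tuple of terms from H, so the count is the sum over predicates of |H|^arity:
  P: 2^2 = 4
Total ground atoms: 4.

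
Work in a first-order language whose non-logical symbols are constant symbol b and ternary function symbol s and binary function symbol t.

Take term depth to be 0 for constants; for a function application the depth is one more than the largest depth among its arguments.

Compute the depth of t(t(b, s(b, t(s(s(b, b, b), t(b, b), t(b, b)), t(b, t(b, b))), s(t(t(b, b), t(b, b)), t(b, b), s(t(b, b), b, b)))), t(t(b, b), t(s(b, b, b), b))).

6

depth(s(b, b, b)) = 1 + max(0, 0, 0) = 1
depth(t(b, b)) = 1 + max(0, 0) = 1
depth(s(s(b, b, b), t(b, b), t(b, b))) = 1 + max(1, 1, 1) = 2
depth(t(b, t(b, b))) = 1 + max(0, 1) = 2
depth(t(s(s(b, b, b), t(b, b), t(b, b)), t(b, t(b, b)))) = 1 + max(2, 2) = 3
depth(t(t(b, b), t(b, b))) = 1 + max(1, 1) = 2
depth(s(t(b, b), b, b)) = 1 + max(1, 0, 0) = 2
depth(s(t(t(b, b), t(b, b)), t(b, b), s(t(b, b), b, b))) = 1 + max(2, 1, 2) = 3
depth(s(b, t(s(s(b, b, b), t(b, b), t(b, b)), t(b, t(b, b))), s(t(t(b, b), t(b, b)), t(b, b), s(t(b, b), b, b)))) = 1 + max(0, 3, 3) = 4
depth(t(b, s(b, t(s(s(b, b, b), t(b, b), t(b, b)), t(b, t(b, b))), s(t(t(b, b), t(b, b)), t(b, b), s(t(b, b), b, b))))) = 1 + max(0, 4) = 5
depth(t(s(b, b, b), b)) = 1 + max(1, 0) = 2
depth(t(t(b, b), t(s(b, b, b), b))) = 1 + max(1, 2) = 3
depth(t(t(b, s(b, t(s(s(b, b, b), t(b, b), t(b, b)), t(b, t(b, b))), s(t(t(b, b), t(b, b)), t(b, b), s(t(b, b), b, b)))), t(t(b, b), t(s(b, b, b), b)))) = 1 + max(5, 3) = 6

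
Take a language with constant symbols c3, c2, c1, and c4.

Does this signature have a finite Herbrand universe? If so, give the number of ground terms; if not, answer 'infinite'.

4

There are no function symbols, so every ground term is one of the 4 constants.
The Herbrand universe is {c3, c2, c1, c4}, which is finite with 4 elements.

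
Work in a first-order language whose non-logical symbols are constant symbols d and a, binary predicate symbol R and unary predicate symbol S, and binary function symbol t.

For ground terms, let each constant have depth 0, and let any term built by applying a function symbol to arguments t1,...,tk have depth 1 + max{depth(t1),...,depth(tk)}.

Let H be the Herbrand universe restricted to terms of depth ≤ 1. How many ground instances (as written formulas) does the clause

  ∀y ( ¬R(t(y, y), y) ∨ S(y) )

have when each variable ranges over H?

6

Ground terms of depth ≤ 1:
  If N_k denotes the number of depth-≤k ground terms, the 2 constants give N_0 = 2, and each function symbol of arity r contributes N_{k-1}^r new terms at level k: N_k = 2 + N_{k-1}^2.
  N_0 = 2
  N_1 = 2 + 2^2 = 6
So there are 6 ground terms available for substitution.
There is 1 variable to instantiate (y),  occurring in at least one literal, so different choices give different ground instances.
Number of ground instances = 6.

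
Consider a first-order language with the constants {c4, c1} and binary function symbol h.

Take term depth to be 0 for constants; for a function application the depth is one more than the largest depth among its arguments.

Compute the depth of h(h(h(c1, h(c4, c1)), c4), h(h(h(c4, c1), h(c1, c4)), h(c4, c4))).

4

depth(h(c4, c1)) = 1 + max(0, 0) = 1
depth(h(c1, h(c4, c1))) = 1 + max(0, 1) = 2
depth(h(h(c1, h(c4, c1)), c4)) = 1 + max(2, 0) = 3
depth(h(c1, c4)) = 1 + max(0, 0) = 1
depth(h(h(c4, c1), h(c1, c4))) = 1 + max(1, 1) = 2
depth(h(c4, c4)) = 1 + max(0, 0) = 1
depth(h(h(h(c4, c1), h(c1, c4)), h(c4, c4))) = 1 + max(2, 1) = 3
depth(h(h(h(c1, h(c4, c1)), c4), h(h(h(c4, c1), h(c1, c4)), h(c4, c4)))) = 1 + max(3, 3) = 4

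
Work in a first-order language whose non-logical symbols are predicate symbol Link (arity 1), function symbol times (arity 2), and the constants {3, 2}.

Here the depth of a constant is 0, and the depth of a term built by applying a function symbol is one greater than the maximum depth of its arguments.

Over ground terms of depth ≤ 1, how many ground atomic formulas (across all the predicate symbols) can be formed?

First count ground terms of depth ≤ 1.
Let N_k = |{terms of depth ≤ k}|. Then N_0 = 2 and N_k = 2 + N_{k-1}^2 for k ≥ 1 (one summand per function symbol, arity giving the exponent).
N_0 = 2
N_1 = 2 + 2^2 = 6
So |H| = 6.
Each predicate of arity r yields |H|^r ground atoms (one per choice of an r-tuple from H):
  Link: 6
Total ground atoms: 6.

6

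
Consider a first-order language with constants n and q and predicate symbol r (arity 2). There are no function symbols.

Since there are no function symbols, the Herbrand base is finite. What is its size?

With no function symbols, the Herbrand universe is just the 2 constants.
Ground atoms per predicate: r: 2^2 = 4.
Herbrand base size = 4 = 4.

4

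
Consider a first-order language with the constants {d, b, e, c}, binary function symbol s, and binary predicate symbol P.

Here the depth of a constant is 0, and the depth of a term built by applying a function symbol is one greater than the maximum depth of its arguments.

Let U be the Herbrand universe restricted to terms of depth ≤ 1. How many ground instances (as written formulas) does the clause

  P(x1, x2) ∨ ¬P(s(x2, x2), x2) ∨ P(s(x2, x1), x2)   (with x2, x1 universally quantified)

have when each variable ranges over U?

Ground terms of depth ≤ 1:
  Let N_k count ground terms of depth at most k. Each non-constant term of depth ≤ k is some function symbol applied to depth-≤(k−1) arguments, giving N_k = 4 + N_{k-1}^2.
  N_0 = 4
  N_1 = 4 + 4^2 = 20
So there are 20 ground terms available for substitution.
The body mentions every one of the 2 quantified variables; since ground terms form a free algebra, no two substitutions collapse to the same formula.
Number of ground instances = 20^2 = 400.

400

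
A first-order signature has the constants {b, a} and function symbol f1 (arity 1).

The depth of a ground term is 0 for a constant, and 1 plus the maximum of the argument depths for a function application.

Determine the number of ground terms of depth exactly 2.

If N_k denotes the number of depth-≤k ground terms, the 2 constants give N_0 = 2, and each function symbol of arity r contributes N_{k-1}^r new terms at level k: N_k = 2 + N_{k-1}.
N_0 = 2
N_1 = 2 + 2 = 4
N_2 = 2 + 4 = 6
Terms of depth exactly 2: N_2 − N_1 = 6 − 4 = 2.

2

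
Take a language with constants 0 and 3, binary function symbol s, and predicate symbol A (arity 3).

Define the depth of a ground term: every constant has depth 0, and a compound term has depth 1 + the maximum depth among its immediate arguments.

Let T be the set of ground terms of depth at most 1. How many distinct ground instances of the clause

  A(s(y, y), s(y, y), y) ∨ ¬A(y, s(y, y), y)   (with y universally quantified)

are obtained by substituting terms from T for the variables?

Ground terms of depth ≤ 1:
  Let N_k count ground terms of depth at most k. Each non-constant term of depth ≤ k is some function symbol applied to depth-≤(k−1) arguments, giving N_k = 2 + N_{k-1}^2.
  N_0 = 2
  N_1 = 2 + 2^2 = 6
  Explicitly: 0, 3, s(0, 0), s(0, 3), s(3, 0), s(3, 3).
So there are 6 ground terms available for substitution.
There is 1 variable to instantiate (y),  occurring in at least one literal, so different choices give different ground instances.
Number of ground instances = 6.

6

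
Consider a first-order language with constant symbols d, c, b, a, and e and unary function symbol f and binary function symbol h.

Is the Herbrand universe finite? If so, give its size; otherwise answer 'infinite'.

The signature has at least one function symbol (f, arity 1) and at least one constant (d).
Iterating f gives infinitely many distinct ground terms: d, f(d), f(f(d)), ...
So the Herbrand universe is infinite.

infinite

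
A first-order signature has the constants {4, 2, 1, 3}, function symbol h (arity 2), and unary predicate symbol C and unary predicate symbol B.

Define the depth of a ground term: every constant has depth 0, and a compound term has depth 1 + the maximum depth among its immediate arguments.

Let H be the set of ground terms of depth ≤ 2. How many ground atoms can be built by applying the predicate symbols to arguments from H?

First count ground terms of depth ≤ 2.
Let N_k = |{terms of depth ≤ k}|. Then N_0 = 4 and N_k = 4 + N_{k-1}^2 for k ≥ 1 (one summand per function symbol, arity giving the exponent).
N_0 = 4
N_1 = 4 + 4^2 = 20
N_2 = 4 + 20^2 = 404
So |H| = 404.
For each predicate symbol, the number of ground atoms is |H| raised to its arity; summing:
  C: 404;  B: 404
Total ground atoms: 404 + 404 = 808.

808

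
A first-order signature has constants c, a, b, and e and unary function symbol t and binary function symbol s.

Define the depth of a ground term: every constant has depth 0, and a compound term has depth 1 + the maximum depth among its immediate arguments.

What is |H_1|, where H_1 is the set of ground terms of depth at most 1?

Let N_k = |{terms of depth ≤ k}|. Then N_0 = 4 and N_k = 4 + N_{k-1} + N_{k-1}^2 for k ≥ 1 (one summand per function symbol, arity giving the exponent).
N_0 = 4
N_1 = 4 + 4 + 4^2 = 24

24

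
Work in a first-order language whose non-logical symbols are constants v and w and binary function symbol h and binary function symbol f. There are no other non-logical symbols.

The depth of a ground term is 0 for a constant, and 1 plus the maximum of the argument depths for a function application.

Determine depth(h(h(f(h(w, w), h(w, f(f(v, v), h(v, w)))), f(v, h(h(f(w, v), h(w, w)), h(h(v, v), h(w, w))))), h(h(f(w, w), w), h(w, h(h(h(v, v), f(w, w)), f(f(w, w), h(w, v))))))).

depth(h(w, w)) = 1 + max(0, 0) = 1
depth(f(v, v)) = 1 + max(0, 0) = 1
depth(h(v, w)) = 1 + max(0, 0) = 1
depth(f(f(v, v), h(v, w))) = 1 + max(1, 1) = 2
depth(h(w, f(f(v, v), h(v, w)))) = 1 + max(0, 2) = 3
depth(f(h(w, w), h(w, f(f(v, v), h(v, w))))) = 1 + max(1, 3) = 4
depth(f(w, v)) = 1 + max(0, 0) = 1
depth(h(f(w, v), h(w, w))) = 1 + max(1, 1) = 2
depth(h(v, v)) = 1 + max(0, 0) = 1
depth(h(h(v, v), h(w, w))) = 1 + max(1, 1) = 2
depth(h(h(f(w, v), h(w, w)), h(h(v, v), h(w, w)))) = 1 + max(2, 2) = 3
depth(f(v, h(h(f(w, v), h(w, w)), h(h(v, v), h(w, w))))) = 1 + max(0, 3) = 4
depth(h(f(h(w, w), h(w, f(f(v, v), h(v, w)))), f(v, h(h(f(w, v), h(w, w)), h(h(v, v), h(w, w)))))) = 1 + max(4, 4) = 5
depth(f(w, w)) = 1 + max(0, 0) = 1
depth(h(f(w, w), w)) = 1 + max(1, 0) = 2
depth(h(h(v, v), f(w, w))) = 1 + max(1, 1) = 2
depth(h(w, v)) = 1 + max(0, 0) = 1
depth(f(f(w, w), h(w, v))) = 1 + max(1, 1) = 2
depth(h(h(h(v, v), f(w, w)), f(f(w, w), h(w, v)))) = 1 + max(2, 2) = 3
depth(h(w, h(h(h(v, v), f(w, w)), f(f(w, w), h(w, v))))) = 1 + max(0, 3) = 4
depth(h(h(f(w, w), w), h(w, h(h(h(v, v), f(w, w)), f(f(w, w), h(w, v)))))) = 1 + max(2, 4) = 5
depth(h(h(f(h(w, w), h(w, f(f(v, v), h(v, w)))), f(v, h(h(f(w, v), h(w, w)), h(h(v, v), h(w, w))))), h(h(f(w, w), w), h(w, h(h(h(v, v), f(w, w)), f(f(w, w), h(w, v))))))) = 1 + max(5, 5) = 6

6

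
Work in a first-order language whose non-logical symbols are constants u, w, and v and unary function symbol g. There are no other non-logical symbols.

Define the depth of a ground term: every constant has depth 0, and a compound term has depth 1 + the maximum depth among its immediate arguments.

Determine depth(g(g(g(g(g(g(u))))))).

depth(g(u)) = 1 + depth(u) = 1 + 0 = 1
depth(g(g(u))) = 1 + depth(g(u)) = 1 + 1 = 2
depth(g(g(g(u)))) = 1 + depth(g(g(u))) = 1 + 2 = 3
depth(g(g(g(g(u))))) = 1 + depth(g(g(g(u)))) = 1 + 3 = 4
depth(g(g(g(g(g(u)))))) = 1 + depth(g(g(g(g(u))))) = 1 + 4 = 5
depth(g(g(g(g(g(g(u))))))) = 1 + depth(g(g(g(g(g(u)))))) = 1 + 5 = 6

6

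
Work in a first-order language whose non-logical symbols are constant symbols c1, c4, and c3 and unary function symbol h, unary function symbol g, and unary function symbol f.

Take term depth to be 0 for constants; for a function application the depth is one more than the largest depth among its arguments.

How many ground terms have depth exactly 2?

Let N_k count ground terms of depth at most k. Each non-constant term of depth ≤ k is some function symbol applied to depth-≤(k−1) arguments, giving N_k = 3 + N_{k-1} + N_{k-1} + N_{k-1}.
N_0 = 3
N_1 = 3 + 3 + 3 + 3 = 12
N_2 = 3 + 12 + 12 + 12 = 39
Terms of depth exactly 2: N_2 − N_1 = 39 − 12 = 27.

27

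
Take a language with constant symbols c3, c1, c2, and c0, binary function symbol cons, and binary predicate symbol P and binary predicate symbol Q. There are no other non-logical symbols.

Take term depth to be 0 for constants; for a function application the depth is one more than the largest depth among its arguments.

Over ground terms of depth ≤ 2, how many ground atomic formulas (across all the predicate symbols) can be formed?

First count ground terms of depth ≤ 2.
If N_k denotes the number of depth-≤k ground terms, the 4 constants give N_0 = 4, and each function symbol of arity r contributes N_{k-1}^r new terms at level k: N_k = 4 + N_{k-1}^2.
N_0 = 4
N_1 = 4 + 4^2 = 20
N_2 = 4 + 20^2 = 404
So |H| = 404.
For each predicate symbol, the number of ground atoms is |H| raised to its arity; summing:
  P: 404^2 = 163216;  Q: 404^2 = 163216
Total ground atoms: 163216 + 163216 = 326432.

326432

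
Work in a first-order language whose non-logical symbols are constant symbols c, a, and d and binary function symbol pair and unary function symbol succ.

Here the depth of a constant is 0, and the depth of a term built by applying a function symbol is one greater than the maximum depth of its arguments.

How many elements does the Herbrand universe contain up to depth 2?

If N_k denotes the number of depth-≤k ground terms, the 3 constants give N_0 = 3, and each function symbol of arity r contributes N_{k-1}^r new terms at level k: N_k = 3 + N_{k-1}^2 + N_{k-1}.
N_0 = 3
N_1 = 3 + 3^2 + 3 = 15
N_2 = 3 + 15^2 + 15 = 243

243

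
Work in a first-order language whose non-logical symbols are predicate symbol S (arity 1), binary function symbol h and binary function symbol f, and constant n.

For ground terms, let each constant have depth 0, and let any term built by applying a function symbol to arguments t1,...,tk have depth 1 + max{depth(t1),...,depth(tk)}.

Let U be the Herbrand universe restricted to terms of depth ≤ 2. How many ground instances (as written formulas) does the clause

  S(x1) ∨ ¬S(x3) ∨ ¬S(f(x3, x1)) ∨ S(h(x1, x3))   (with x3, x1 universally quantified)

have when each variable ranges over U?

Ground terms of depth ≤ 2:
  Count level by level. With function symbols h/2, f/2, the terms of depth ≤ k are the 1 constant together with each function applied to depth-≤(k−1) tuples, so N_k = 1 + N_{k-1}^2 + N_{k-1}^2.
  N_0 = 1
  N_1 = 1 + 1^2 + 1^2 = 3
  N_2 = 1 + 3^2 + 3^2 = 19
So there are 19 ground terms available for substitution.
There are 2 variables to instantiate (x3, x1), each occurring in at least one literal, so different choices give different ground instances.
Number of ground instances = 19^2 = 361.

361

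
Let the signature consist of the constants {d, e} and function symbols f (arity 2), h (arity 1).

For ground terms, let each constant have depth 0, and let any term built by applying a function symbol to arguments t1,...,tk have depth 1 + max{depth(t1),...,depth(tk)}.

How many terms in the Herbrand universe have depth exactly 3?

5478

Let N_k count ground terms of depth at most k. Each non-constant term of depth ≤ k is some function symbol applied to depth-≤(k−1) arguments, giving N_k = 2 + N_{k-1}^2 + N_{k-1}.
N_0 = 2
N_1 = 2 + 2^2 + 2 = 8
N_2 = 2 + 8^2 + 8 = 74
N_3 = 2 + 74^2 + 74 = 5552
Terms of depth exactly 3: N_3 − N_2 = 5552 − 74 = 5478.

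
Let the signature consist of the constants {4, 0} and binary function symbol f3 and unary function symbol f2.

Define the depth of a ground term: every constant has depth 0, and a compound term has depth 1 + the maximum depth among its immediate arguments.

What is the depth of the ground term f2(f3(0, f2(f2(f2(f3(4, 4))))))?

6

depth(f3(4, 4)) = 1 + max(0, 0) = 1
depth(f2(f3(4, 4))) = 1 + depth(f3(4, 4)) = 1 + 1 = 2
depth(f2(f2(f3(4, 4)))) = 1 + depth(f2(f3(4, 4))) = 1 + 2 = 3
depth(f2(f2(f2(f3(4, 4))))) = 1 + depth(f2(f2(f3(4, 4)))) = 1 + 3 = 4
depth(f3(0, f2(f2(f2(f3(4, 4)))))) = 1 + max(0, 4) = 5
depth(f2(f3(0, f2(f2(f2(f3(4, 4))))))) = 1 + depth(f3(0, f2(f2(f2(f3(4, 4)))))) = 1 + 5 = 6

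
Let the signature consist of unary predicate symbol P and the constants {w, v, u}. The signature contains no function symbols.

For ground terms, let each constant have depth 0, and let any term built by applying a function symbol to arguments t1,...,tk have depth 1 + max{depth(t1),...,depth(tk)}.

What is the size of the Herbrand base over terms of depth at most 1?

First count ground terms of depth ≤ 1.
With no function symbols every ground term is a constant, so there are exactly 3 ground terms at every depth bound.
N_0 = 3
N_1 = 3
Explicitly: w, v, u.
So |H| = 3.
Ground atoms are formed by filling each argument slot of a predicate with a term from H, so an r-ary predicate gives |H|^r atoms:
  P: 3
Total ground atoms: 3.

3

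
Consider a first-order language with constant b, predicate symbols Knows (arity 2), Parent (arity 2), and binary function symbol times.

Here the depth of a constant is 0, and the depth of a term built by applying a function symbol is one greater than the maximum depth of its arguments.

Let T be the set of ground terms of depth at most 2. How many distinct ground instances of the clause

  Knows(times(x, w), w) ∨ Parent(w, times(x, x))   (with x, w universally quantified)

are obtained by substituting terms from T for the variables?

25

Ground terms of depth ≤ 2:
  If N_k denotes the number of depth-≤k ground terms, the 1 constant gives N_0 = 1, and each function symbol of arity r contributes N_{k-1}^r new terms at level k: N_k = 1 + N_{k-1}^2.
  N_0 = 1
  N_1 = 1 + 1^2 = 2
  N_2 = 1 + 2^2 = 5
  Explicitly: b, times(b, b), times(b, times(b, b)), times(times(b, b), b), times(times(b, b), times(b, b)).
So there are 5 ground terms available for substitution.
The clause has 2 distinct variables (x, w), each appearing in the body. In the free term algebra distinct substitutions yield syntactically distinct ground instances.
Number of ground instances = 5^2 = 25.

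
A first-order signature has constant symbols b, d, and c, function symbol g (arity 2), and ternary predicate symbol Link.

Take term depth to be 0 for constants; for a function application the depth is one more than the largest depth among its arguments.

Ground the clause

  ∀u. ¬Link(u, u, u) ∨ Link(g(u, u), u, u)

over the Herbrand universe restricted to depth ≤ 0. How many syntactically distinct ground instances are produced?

3

Ground terms of depth ≤ 0:
  If N_k denotes the number of depth-≤k ground terms, the 3 constants give N_0 = 3, and each function symbol of arity r contributes N_{k-1}^r new terms at level k: N_k = 3 + N_{k-1}^2.
  N_0 = 3
  Explicitly: b, d, c.
So there are 3 ground terms available for substitution.
There is 1 variable to instantiate (u),  occurring in at least one literal, so different choices give different ground instances.
Number of ground instances = 3.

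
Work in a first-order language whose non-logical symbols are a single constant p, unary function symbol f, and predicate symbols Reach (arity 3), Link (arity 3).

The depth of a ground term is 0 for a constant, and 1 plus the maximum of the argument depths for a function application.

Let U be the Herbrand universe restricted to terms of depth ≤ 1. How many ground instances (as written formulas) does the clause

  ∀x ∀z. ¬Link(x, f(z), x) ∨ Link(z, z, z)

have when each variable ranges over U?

Ground terms of depth ≤ 1:
  Write N_k for the number of ground terms of depth ≤ k. A term of depth ≤ k is either a constant or a function symbol applied to arguments of depth ≤ k−1, so N_k = 1 + N_{k-1}.
  N_0 = 1
  N_1 = 1 + 1 = 2
  Explicitly: p, f(p).
So there are 2 ground terms available for substitution.
There are 2 variables to instantiate (x, z), each occurring in at least one literal, so different choices give different ground instances.
Number of ground instances = 2^2 = 4.

4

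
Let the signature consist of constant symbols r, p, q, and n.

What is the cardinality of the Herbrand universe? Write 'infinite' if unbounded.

4

There are no function symbols, so every ground term is one of the 4 constants.
The Herbrand universe is {r, p, q, n}, which is finite with 4 elements.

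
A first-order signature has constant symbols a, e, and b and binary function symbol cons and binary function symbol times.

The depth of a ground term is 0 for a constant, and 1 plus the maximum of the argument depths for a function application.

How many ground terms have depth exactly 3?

1565568

Count level by level. With function symbols cons/2, times/2, the terms of depth ≤ k are the 3 constants together with each function applied to depth-≤(k−1) tuples, so N_k = 3 + N_{k-1}^2 + N_{k-1}^2.
N_0 = 3
N_1 = 3 + 3^2 + 3^2 = 21
N_2 = 3 + 21^2 + 21^2 = 885
N_3 = 3 + 885^2 + 885^2 = 1566453
Terms of depth exactly 3: N_3 − N_2 = 1566453 − 885 = 1565568.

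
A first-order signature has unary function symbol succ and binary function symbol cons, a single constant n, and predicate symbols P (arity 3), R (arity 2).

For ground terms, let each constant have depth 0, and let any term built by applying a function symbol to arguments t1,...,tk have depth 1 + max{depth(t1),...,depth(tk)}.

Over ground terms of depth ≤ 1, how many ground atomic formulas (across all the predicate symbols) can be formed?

36

First count ground terms of depth ≤ 1.
Let N_k = |{terms of depth ≤ k}|. Then N_0 = 1 and N_k = 1 + N_{k-1} + N_{k-1}^2 for k ≥ 1 (one summand per function symbol, arity giving the exponent).
N_0 = 1
N_1 = 1 + 1 + 1^2 = 3
So |H| = 3.
Each predicate of arity r yields |H|^r ground atoms (one per choice of an r-tuple from H):
  P: 3^3 = 27;  R: 3^2 = 9
Total ground atoms: 27 + 9 = 36.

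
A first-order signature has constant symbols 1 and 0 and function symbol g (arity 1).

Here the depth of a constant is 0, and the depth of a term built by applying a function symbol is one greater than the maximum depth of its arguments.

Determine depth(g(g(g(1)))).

3

depth(g(1)) = 1 + depth(1) = 1 + 0 = 1
depth(g(g(1))) = 1 + depth(g(1)) = 1 + 1 = 2
depth(g(g(g(1)))) = 1 + depth(g(g(1))) = 1 + 2 = 3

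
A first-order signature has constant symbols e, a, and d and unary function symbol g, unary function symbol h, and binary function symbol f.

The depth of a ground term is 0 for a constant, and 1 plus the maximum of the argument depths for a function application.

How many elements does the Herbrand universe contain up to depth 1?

Let N_k count ground terms of depth at most k. Each non-constant term of depth ≤ k is some function symbol applied to depth-≤(k−1) arguments, giving N_k = 3 + N_{k-1} + N_{k-1} + N_{k-1}^2.
N_0 = 3
N_1 = 3 + 3 + 3 + 3^2 = 18

18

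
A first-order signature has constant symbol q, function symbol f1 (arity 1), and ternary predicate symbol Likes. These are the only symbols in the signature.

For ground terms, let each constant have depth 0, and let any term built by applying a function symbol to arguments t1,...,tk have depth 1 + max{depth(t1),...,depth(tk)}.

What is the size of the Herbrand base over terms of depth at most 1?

8

First count ground terms of depth ≤ 1.
If N_k denotes the number of depth-≤k ground terms, the 1 constant gives N_0 = 1, and each function symbol of arity r contributes N_{k-1}^r new terms at level k: N_k = 1 + N_{k-1}.
N_0 = 1
N_1 = 1 + 1 = 2
Explicitly: q, f1(q).
So |H| = 2.
For each predicate symbol, the number of ground atoms is |H| raised to its arity; summing:
  Likes: 2^3 = 8
Total ground atoms: 8.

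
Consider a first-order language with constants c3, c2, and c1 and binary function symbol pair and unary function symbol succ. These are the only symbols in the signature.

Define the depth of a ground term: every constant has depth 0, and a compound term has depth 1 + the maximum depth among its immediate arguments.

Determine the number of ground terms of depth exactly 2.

228

Let N_k count ground terms of depth at most k. Each non-constant term of depth ≤ k is some function symbol applied to depth-≤(k−1) arguments, giving N_k = 3 + N_{k-1}^2 + N_{k-1}.
N_0 = 3
N_1 = 3 + 3^2 + 3 = 15
N_2 = 3 + 15^2 + 15 = 243
Terms of depth exactly 2: N_2 − N_1 = 243 − 15 = 228.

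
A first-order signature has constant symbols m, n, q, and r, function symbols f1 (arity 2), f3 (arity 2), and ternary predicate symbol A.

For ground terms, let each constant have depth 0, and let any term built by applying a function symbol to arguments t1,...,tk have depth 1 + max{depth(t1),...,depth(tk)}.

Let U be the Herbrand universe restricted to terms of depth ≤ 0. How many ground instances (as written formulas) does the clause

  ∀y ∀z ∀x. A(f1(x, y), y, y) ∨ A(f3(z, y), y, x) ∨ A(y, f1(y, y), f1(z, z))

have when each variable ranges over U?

64

Ground terms of depth ≤ 0:
  Write N_k for the number of ground terms of depth ≤ k. A term of depth ≤ k is either a constant or a function symbol applied to arguments of depth ≤ k−1, so N_k = 4 + N_{k-1}^2 + N_{k-1}^2.
  N_0 = 4
  Explicitly: m, n, q, r.
So there are 4 ground terms available for substitution.
The clause has 3 distinct variables (y, z, x), each appearing in the body. In the free term algebra distinct substitutions yield syntactically distinct ground instances.
Number of ground instances = 4^3 = 64.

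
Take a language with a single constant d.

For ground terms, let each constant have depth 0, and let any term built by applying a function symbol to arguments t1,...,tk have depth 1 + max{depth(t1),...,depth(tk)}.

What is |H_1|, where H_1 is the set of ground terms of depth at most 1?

1

With no function symbols every ground term is a constant, so there is exactly 1 ground term at every depth bound.
N_0 = 1
N_1 = 1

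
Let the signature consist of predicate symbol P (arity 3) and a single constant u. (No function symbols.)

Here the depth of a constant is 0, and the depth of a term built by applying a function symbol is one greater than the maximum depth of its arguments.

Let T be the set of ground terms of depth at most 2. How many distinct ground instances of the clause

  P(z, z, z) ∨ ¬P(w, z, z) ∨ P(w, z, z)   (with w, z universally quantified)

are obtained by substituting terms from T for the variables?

Ground terms of depth ≤ 2:
  With no function symbols every ground term is a constant, so there is exactly 1 ground term at every depth bound.
  N_0 = 1
  N_1 = 1
  N_2 = 1
  Explicitly: u.
So there is exactly 1 ground term available for substitution.
The clause has 2 distinct variables (w, z), each appearing in the body. In the free term algebra distinct substitutions yield syntactically distinct ground instances.
Number of ground instances = 1^2 = 1.

1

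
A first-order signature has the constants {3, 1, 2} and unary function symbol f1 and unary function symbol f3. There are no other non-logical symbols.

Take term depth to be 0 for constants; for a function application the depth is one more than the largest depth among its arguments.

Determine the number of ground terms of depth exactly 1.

If N_k denotes the number of depth-≤k ground terms, the 3 constants give N_0 = 3, and each function symbol of arity r contributes N_{k-1}^r new terms at level k: N_k = 3 + N_{k-1} + N_{k-1}.
N_0 = 3
N_1 = 3 + 3 + 3 = 9
Terms of depth exactly 1: N_1 − N_0 = 9 − 3 = 6.

6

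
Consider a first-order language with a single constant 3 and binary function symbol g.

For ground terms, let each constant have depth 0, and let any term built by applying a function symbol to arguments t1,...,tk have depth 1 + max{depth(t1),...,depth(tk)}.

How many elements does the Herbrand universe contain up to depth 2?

5

Let N_k count ground terms of depth at most k. Each non-constant term of depth ≤ k is some function symbol applied to depth-≤(k−1) arguments, giving N_k = 1 + N_{k-1}^2.
N_0 = 1
N_1 = 1 + 1^2 = 2
N_2 = 1 + 2^2 = 5
Explicitly: 3, g(3, 3), g(3, g(3, 3)), g(g(3, 3), 3), g(g(3, 3), g(3, 3)).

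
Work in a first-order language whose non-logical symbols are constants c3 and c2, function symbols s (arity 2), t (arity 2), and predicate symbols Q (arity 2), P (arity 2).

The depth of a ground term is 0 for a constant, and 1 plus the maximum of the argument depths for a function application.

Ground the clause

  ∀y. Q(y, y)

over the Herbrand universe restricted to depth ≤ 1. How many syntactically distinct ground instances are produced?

Ground terms of depth ≤ 1:
  Count level by level. With function symbols s/2, t/2, the terms of depth ≤ k are the 2 constants together with each function applied to depth-≤(k−1) tuples, so N_k = 2 + N_{k-1}^2 + N_{k-1}^2.
  N_0 = 2
  N_1 = 2 + 2^2 + 2^2 = 10
  Explicitly: c3, c2, s(c3, c3), s(c3, c2), s(c2, c3), s(c2, c2), t(c3, c3), t(c3, c2), t(c2, c3), t(c2, c2).
So there are 10 ground terms available for substitution.
The clause has 1 distinct variable (y), which appears in the body. In the free term algebra distinct substitutions yield syntactically distinct ground instances.
Number of ground instances = 10.

10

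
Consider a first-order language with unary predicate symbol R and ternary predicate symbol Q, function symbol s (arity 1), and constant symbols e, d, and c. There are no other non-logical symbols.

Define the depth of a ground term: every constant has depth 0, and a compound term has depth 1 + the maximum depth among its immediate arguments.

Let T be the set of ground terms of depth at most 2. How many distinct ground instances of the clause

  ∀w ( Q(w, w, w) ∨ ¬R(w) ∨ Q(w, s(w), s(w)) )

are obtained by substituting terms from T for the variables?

Ground terms of depth ≤ 2:
  If N_k denotes the number of depth-≤k ground terms, the 3 constants give N_0 = 3, and each function symbol of arity r contributes N_{k-1}^r new terms at level k: N_k = 3 + N_{k-1}.
  N_0 = 3
  N_1 = 3 + 3 = 6
  N_2 = 3 + 6 = 9
  Explicitly: e, d, c, s(e), s(d), s(c), s(s(e)), s(s(d)), s(s(c)).
So there are 9 ground terms available for substitution.
The clause has 1 distinct variable (w), which appears in the body. In the free term algebra distinct substitutions yield syntactically distinct ground instances.
Number of ground instances = 9.

9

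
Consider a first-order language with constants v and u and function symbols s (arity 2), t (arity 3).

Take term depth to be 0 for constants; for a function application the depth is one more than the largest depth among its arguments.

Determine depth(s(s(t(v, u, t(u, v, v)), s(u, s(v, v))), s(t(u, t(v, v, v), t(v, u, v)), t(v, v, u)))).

4

depth(t(u, v, v)) = 1 + max(0, 0, 0) = 1
depth(t(v, u, t(u, v, v))) = 1 + max(0, 0, 1) = 2
depth(s(v, v)) = 1 + max(0, 0) = 1
depth(s(u, s(v, v))) = 1 + max(0, 1) = 2
depth(s(t(v, u, t(u, v, v)), s(u, s(v, v)))) = 1 + max(2, 2) = 3
depth(t(v, v, v)) = 1 + max(0, 0, 0) = 1
depth(t(v, u, v)) = 1 + max(0, 0, 0) = 1
depth(t(u, t(v, v, v), t(v, u, v))) = 1 + max(0, 1, 1) = 2
depth(t(v, v, u)) = 1 + max(0, 0, 0) = 1
depth(s(t(u, t(v, v, v), t(v, u, v)), t(v, v, u))) = 1 + max(2, 1) = 3
depth(s(s(t(v, u, t(u, v, v)), s(u, s(v, v))), s(t(u, t(v, v, v), t(v, u, v)), t(v, v, u)))) = 1 + max(3, 3) = 4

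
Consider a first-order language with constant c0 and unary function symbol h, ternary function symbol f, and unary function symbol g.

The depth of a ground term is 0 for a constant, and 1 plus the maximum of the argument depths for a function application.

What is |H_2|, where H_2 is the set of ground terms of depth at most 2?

Count level by level. With function symbols h/1, f/3, g/1, the terms of depth ≤ k are the 1 constant together with each function applied to depth-≤(k−1) tuples, so N_k = 1 + N_{k-1} + N_{k-1}^3 + N_{k-1}.
N_0 = 1
N_1 = 1 + 1 + 1^3 + 1 = 4
N_2 = 1 + 4 + 4^3 + 4 = 73

73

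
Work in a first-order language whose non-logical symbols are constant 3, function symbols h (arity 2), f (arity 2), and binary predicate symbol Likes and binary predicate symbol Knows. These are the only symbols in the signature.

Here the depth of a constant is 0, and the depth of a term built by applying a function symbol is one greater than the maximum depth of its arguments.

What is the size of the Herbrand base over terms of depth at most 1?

First count ground terms of depth ≤ 1.
Count level by level. With function symbols h/2, f/2, the terms of depth ≤ k are the 1 constant together with each function applied to depth-≤(k−1) tuples, so N_k = 1 + N_{k-1}^2 + N_{k-1}^2.
N_0 = 1
N_1 = 1 + 1^2 + 1^2 = 3
So |H| = 3.
For each predicate symbol, the number of ground atoms is |H| raised to its arity; summing:
  Likes: 3^2 = 9;  Knows: 3^2 = 9
Total ground atoms: 9 + 9 = 18.

18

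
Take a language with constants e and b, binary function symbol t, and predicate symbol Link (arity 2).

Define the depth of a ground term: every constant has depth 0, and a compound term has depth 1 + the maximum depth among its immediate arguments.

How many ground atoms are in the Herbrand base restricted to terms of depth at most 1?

36

First count ground terms of depth ≤ 1.
If N_k denotes the number of depth-≤k ground terms, the 2 constants give N_0 = 2, and each function symbol of arity r contributes N_{k-1}^r new terms at level k: N_k = 2 + N_{k-1}^2.
N_0 = 2
N_1 = 2 + 2^2 = 6
So |H| = 6.
Ground atoms are formed by filling each argument slot of a predicate with a term from H, so an r-ary predicate gives |H|^r atoms:
  Link: 6^2 = 36
Total ground atoms: 36.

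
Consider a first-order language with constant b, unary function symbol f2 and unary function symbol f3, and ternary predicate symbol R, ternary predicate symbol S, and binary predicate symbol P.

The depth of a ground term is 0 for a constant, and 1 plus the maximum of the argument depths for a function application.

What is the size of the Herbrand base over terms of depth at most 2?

735

First count ground terms of depth ≤ 2.
Count level by level. With function symbols f2/1, f3/1, the terms of depth ≤ k are the 1 constant together with each function applied to depth-≤(k−1) tuples, so N_k = 1 + N_{k-1} + N_{k-1}.
N_0 = 1
N_1 = 1 + 1 + 1 = 3
N_2 = 1 + 3 + 3 = 7
Explicitly: b, f2(b), f2(f2(b)), f2(f3(b)), f3(b), f3(f2(b)), f3(f3(b)).
So |H| = 7.
Each predicate of arity r yields |H|^r ground atoms (one per choice of an r-tuple from H):
  R: 7^3 = 343;  S: 7^3 = 343;  P: 7^2 = 49
Total ground atoms: 343 + 343 + 49 = 735.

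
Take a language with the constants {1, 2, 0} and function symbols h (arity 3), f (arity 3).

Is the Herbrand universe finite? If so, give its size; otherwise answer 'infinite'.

The signature has at least one function symbol (h, arity 3) and at least one constant (1).
Iterating h gives infinitely many distinct ground terms: 1, h(1, 1, 1), h(h(1, 1, 1), h(1, 1, 1), h(1, 1, 1)), ...
So the Herbrand universe is infinite.

infinite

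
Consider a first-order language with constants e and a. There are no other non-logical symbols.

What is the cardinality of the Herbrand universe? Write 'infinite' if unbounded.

There are no function symbols, so every ground term is one of the 2 constants.
The Herbrand universe is {e, a}, which is finite with 2 elements.

2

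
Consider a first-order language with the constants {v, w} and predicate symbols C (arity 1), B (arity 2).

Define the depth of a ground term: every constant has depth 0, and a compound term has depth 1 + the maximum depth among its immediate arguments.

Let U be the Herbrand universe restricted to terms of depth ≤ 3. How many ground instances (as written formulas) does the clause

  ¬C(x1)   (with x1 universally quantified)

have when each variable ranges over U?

Ground terms of depth ≤ 3:
  With no function symbols every ground term is a constant, so there are exactly 2 ground terms at every depth bound.
  N_0 = 2
  N_1 = 2
  N_2 = 2
  N_3 = 2
So there are 2 ground terms available for substitution.
The variable x1 ranges independently over the available ground terms, and distinct assignments produce distinct instances.
Number of ground instances = 2.

2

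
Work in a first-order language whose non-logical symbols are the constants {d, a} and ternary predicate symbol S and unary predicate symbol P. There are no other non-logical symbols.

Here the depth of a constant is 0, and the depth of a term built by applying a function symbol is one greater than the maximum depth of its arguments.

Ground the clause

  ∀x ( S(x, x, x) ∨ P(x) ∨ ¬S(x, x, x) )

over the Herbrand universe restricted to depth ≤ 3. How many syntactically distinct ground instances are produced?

2

Ground terms of depth ≤ 3:
  With no function symbols every ground term is a constant, so there are exactly 2 ground terms at every depth bound.
  N_0 = 2
  N_1 = 2
  N_2 = 2
  N_3 = 2
  Explicitly: d, a.
So there are 2 ground terms available for substitution.
The clause has 1 distinct variable (x), which appears in the body. In the free term algebra distinct substitutions yield syntactically distinct ground instances.
Number of ground instances = 2.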